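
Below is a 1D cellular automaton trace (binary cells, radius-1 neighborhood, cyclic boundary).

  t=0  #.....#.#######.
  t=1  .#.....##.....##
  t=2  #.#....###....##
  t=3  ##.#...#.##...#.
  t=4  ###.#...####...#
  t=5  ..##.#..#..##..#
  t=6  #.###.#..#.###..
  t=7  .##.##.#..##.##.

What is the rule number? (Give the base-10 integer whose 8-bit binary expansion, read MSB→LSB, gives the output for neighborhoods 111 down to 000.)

120

  [7] ### => .  t=0,i=9
  [6] ##. => #  t=0,i=14
  [5] #.# => #  t=0,i=7
  [4] #.. => #  t=0,i=1
  [3] .## => #  t=0,i=8
  [2] .#. => .  t=0,i=0
  [1] ..# => .  t=0,i=5
  [0] ... => .  t=0,i=2
  bits 01111000 = 120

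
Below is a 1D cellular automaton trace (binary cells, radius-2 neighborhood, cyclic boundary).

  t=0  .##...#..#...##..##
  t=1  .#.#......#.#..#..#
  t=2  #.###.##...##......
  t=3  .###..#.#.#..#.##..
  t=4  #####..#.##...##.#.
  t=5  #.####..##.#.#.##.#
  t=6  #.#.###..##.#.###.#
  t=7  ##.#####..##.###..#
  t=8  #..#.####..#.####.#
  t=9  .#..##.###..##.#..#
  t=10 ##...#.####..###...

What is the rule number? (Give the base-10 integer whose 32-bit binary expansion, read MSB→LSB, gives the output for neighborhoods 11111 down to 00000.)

3620760969

  #####|#  b31=1 t=4,i=2
  ####.|#  b30=1 t=4,i=3
  ###.#|.  b29=0 t=2,i=4
  ###..|#  b28=1 t=3,i=3
  ##.##|.  b27=0 t=0,i=0
  ##.#.|#  b26=1 t=4,i=16
  ##..#|#  b25=1 t=0,i=15
  ##...|#  b24=1 t=0,i=3
  #.###|#  b23=1 t=2,i=2
  #.##.|#  b22=1 t=0,i=1
  #.#.#|.  b21=0 t=1,i=1
  #.#..|#  b20=1 t=1,i=3
  #..##|.  b19=0 t=0,i=16
  #..#.|.  b18=0 t=0,i=8
  #...#|.  b17=0 t=0,i=4
  #....|.  b16=0 t=1,i=5
  .####|.  b15=0 t=4,i=1
  .###.|#  b14=1 t=2,i=3
  .##.#|#  b13=1 t=0,i=18
  .##..|.  b12=0 t=0,i=2
  .#.##|#  b11=1 t=2,i=1
  .#.#.|#  b10=1 t=1,i=0
  .#..#|.  b9=0 t=0,i=7
  .#...|#  b8=1 t=0,i=10
  ..###|#  b7=1 t=3,i=1
  ..##.|.  b6=0 t=0,i=13
  ..#.#|.  b5=0 t=1,i=10
  ..#..|.  b4=0 t=0,i=6
  ...##|#  b3=1 t=0,i=12
  ...#.|.  b2=0 t=0,i=5
  ....#|.  b1=0 t=1,i=8
  .....|#  b0=1 t=1,i=6
  bits 11010111110100000110110110001001 = 3620760969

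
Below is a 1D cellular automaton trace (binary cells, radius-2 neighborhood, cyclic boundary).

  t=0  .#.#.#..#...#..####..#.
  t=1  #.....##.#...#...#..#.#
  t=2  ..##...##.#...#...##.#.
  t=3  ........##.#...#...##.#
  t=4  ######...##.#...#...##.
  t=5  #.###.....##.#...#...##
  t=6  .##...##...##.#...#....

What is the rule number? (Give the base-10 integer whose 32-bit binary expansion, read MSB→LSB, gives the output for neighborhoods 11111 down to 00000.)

  [31] ##### => #  t=4,i=2
  [30] ####. => #  t=0,i=17
  [29] ###.# => .  t=5,i=0
  [28] ###.. => .  t=0,i=18
  [27] ##.## => #  t=4,i=22
  [26] ##.#. => #  t=1,i=8
  [25] ##..# => .  t=0,i=19
  [24] ##... => .  t=1,i=1
  [23] #.### => #  t=4,i=0
  [22] #.##. => .  t=1,i=22
  [21] #.#.# => .  t=0,i=3
  [20] #.#.. => .  t=0,i=5
  [19] #..## => .  t=0,i=14
  [18] #..#. => #  t=0,i=0
  [17] #...# => .  t=0,i=10
  [16] #.... => #  t=1,i=2
  [15] .#### => .  t=0,i=16
  [14] .###. => .  t=5,i=3
  [13] .##.# => #  t=1,i=7
  [12] .##.. => .  t=1,i=0
  [11] .#.## => #  t=1,i=21
  [10] .#.#. => .  t=0,i=2
  [9] .#..# => #  t=0,i=6
  [8] .#... => #  t=0,i=9
  [7] ..### => .  t=0,i=15
  [6] ..##. => .  t=1,i=6
  [5] ..#.# => .  t=0,i=1
  [4] ..#.. => .  t=0,i=8
  [3] ...## => .  t=1,i=5
  [2] ...#. => .  t=0,i=11
  [1] ....# => .  t=1,i=4
  [0] ..... => #  t=1,i=3
  bits 11001100100001010010101100000001 = 3431279361

3431279361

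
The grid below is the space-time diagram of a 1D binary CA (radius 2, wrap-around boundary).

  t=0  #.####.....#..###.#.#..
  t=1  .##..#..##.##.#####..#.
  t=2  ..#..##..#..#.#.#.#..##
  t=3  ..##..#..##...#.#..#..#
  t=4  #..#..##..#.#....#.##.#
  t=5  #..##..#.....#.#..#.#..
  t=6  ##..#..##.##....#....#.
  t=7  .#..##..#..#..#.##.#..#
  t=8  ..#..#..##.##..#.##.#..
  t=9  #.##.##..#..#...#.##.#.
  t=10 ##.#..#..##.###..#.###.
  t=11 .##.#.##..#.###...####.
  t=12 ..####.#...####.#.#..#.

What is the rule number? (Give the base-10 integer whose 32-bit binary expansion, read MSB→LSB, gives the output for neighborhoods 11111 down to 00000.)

3030547347

  ##### -> #   bit 31 = 1  t=1,i=16
  ####. -> .   bit 30 = 0  t=0,i=4
  ###.# -> #   bit 29 = 1  t=0,i=16
  ###.. -> #   bit 28 = 1  t=0,i=5
  ##.## -> .   bit 27 = 0  t=1,i=10
  ##.#. -> #   bit 26 = 1  t=0,i=17
  ##..# -> .   bit 25 = 0  t=1,i=3
  ##... -> .   bit 24 = 0  t=0,i=6
  #.### -> #   bit 23 = 1  t=0,i=2
  #.##. -> .   bit 22 = 0  t=1,i=11
  #.#.# -> #   bit 21 = 1  t=0,i=18
  #.#.. -> .   bit 20 = 0  t=0,i=20
  #..## -> .   bit 19 = 0  t=0,i=13
  #..#. -> .   bit 18 = 0  t=0,i=22
  #...# -> #   bit 17 = 1  t=3,i=12
  #.... -> .   bit 16 = 0  t=0,i=7
  .#### -> .   bit 15 = 0  t=0,i=3
  .###. -> #   bit 14 = 1  t=0,i=15
  .##.# -> #   bit 13 = 1  t=1,i=9
  .##.. -> #   bit 12 = 1  t=1,i=2
  .#.## -> #   bit 11 = 1  t=0,i=1
  .#.#. -> .   bit 10 = 0  t=0,i=19
  .#..# -> #   bit 9 = 1  t=0,i=12
  .#... -> #   bit 8 = 1  t=4,i=13
  ..### -> #   bit 7 = 1  t=0,i=14
  ..##. -> .   bit 6 = 0  t=1,i=1
  ..#.# -> .   bit 5 = 0  t=0,i=0
  ..#.. -> #   bit 4 = 1  t=0,i=11
  ...## -> .   bit 3 = 0  t=11,i=17
  ...#. -> .   bit 2 = 0  t=0,i=10
  ....# -> #   bit 1 = 1  t=0,i=9
  ..... -> #   bit 0 = 1  t=0,i=8
  bits 10110100101000100111101110010011 = 3030547347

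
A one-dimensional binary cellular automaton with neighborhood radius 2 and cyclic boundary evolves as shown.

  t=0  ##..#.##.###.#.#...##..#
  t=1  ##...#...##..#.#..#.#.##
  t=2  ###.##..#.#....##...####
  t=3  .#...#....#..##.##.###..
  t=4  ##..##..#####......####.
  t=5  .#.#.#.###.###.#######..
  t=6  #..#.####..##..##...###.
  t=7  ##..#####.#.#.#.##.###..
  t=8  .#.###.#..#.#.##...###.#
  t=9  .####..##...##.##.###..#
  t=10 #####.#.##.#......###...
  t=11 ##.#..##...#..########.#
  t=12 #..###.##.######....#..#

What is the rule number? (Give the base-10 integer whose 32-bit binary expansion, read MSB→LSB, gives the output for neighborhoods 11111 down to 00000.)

  #####|.  b31=0 t=2,i=0
  ####.|#  b30=1 t=1,i=0
  ###.#|.  b29=0 t=0,i=11
  ###..|#  b28=1 t=0,i=1
  ##.##|.  b27=0 t=0,i=8
  ##.#.|.  b26=0 t=0,i=12
  ##..#|.  b25=0 t=0,i=2
  ##...|#  b24=1 t=1,i=2
  #.###|#  b23=1 t=0,i=9
  #.##.|.  b22=0 t=0,i=6
  #.#.#|#  b21=1 t=0,i=13
  #.#..|#  b20=1 t=0,i=15
  #..##|#  b19=1 t=0,i=22
  #..#.|.  b18=0 t=0,i=3
  #...#|.  b17=0 t=0,i=17
  #....|.  b16=0 t=2,i=12
  .####|#  b15=1 t=1,i=23
  .###.|#  b14=1 t=0,i=0
  .##.#|.  b13=0 t=0,i=7
  .##..|#  b12=1 t=0,i=20
  .#.##|#  b11=1 t=0,i=5
  .#.#.|.  b10=0 t=0,i=14
  .#..#|#  b9=1 t=1,i=16
  .#...|.  b8=0 t=0,i=16
  ..###|#  b7=1 t=0,i=23
  ..##.|.  b6=0 t=0,i=19
  ..#.#|.  b5=0 t=0,i=4
  ..#..|#  b4=1 t=1,i=5
  ...##|#  b3=1 t=0,i=18
  ...#.|#  b2=1 t=1,i=4
  ....#|#  b1=1 t=2,i=13
  .....|#  b0=1 t=4,i=15
  bits 01010001101110001101101010011111 = 1371069087

1371069087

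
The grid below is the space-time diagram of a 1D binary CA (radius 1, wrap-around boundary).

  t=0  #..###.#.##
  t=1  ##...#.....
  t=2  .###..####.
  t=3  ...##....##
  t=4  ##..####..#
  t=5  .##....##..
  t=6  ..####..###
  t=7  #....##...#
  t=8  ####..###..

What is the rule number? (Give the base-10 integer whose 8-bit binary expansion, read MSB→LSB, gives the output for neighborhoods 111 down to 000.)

  ### -> .   bit 7 = 0  t=0,i=4
  ##. -> #   bit 6 = 1  t=0,i=0
  #.# -> .   bit 5 = 0  t=0,i=6
  #.. -> #   bit 4 = 1  t=0,i=1
  .## -> .   bit 3 = 0  t=0,i=3
  .#. -> .   bit 2 = 0  t=0,i=7
  ..# -> .   bit 1 = 0  t=0,i=2
  ... -> #   bit 0 = 1  t=1,i=3
  bits 01010001 = 81

81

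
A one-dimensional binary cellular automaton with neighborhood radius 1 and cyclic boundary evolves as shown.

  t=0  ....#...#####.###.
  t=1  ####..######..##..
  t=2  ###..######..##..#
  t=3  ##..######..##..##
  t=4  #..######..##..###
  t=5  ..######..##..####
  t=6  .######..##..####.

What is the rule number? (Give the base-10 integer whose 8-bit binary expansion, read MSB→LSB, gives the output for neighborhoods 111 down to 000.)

  [7] ### => #  t=0,i=9
  [6] ##. => .  t=0,i=12
  [5] #.# => .  t=0,i=13
  [4] #.. => .  t=0,i=5
  [3] .## => #  t=0,i=8
  [2] .#. => .  t=0,i=4
  [1] ..# => #  t=0,i=3
  [0] ... => #  t=0,i=0
  bits 10001011 = 139

139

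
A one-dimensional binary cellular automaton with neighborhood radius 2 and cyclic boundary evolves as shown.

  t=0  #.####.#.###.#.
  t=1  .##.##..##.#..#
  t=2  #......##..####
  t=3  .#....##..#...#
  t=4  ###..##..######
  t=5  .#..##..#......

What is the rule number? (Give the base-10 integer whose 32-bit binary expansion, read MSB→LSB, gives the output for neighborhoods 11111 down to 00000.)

  #####|.  b31=0 t=2,i=13
  ####.|#  b30=1 t=0,i=4
  ###.#|#  b29=1 t=0,i=5
  ###..|.  b28=0 t=2,i=0
  ##.##|.  b27=0 t=1,i=3
  ##.#.|.  b26=0 t=0,i=6
  ##..#|.  b25=0 t=1,i=6
  ##...|#  b24=1 t=2,i=1
  #.###|#  b23=1 t=0,i=2
  #.##.|.  b22=0 t=1,i=1
  #.#.#|.  b21=0 t=0,i=0
  #.#..|#  b20=1 t=1,i=11
  #..##|#  b19=1 t=1,i=7
  #..#.|#  b18=1 t=1,i=13
  #...#|#  b17=1 t=3,i=12
  #....|.  b16=0 t=2,i=2
  .####|.  b15=0 t=0,i=3
  .###.|.  b14=0 t=0,i=10
  .##.#|.  b13=0 t=1,i=2
  .##..|.  b12=0 t=1,i=5
  .#.##|#  b11=1 t=0,i=1
  .#.#.|#  b10=1 t=0,i=14
  .#..#|#  b9=1 t=1,i=12
  .#...|#  b8=1 t=3,i=2
  ..###|.  b7=0 t=2,i=11
  ..##.|#  b6=1 t=1,i=8
  ..#.#|#  b5=1 t=1,i=14
  ..#..|#  b4=1 t=3,i=10
  ...##|#  b3=1 t=2,i=6
  ...#.|#  b2=1 t=3,i=13
  ....#|.  b1=0 t=2,i=5
  .....|.  b0=0 t=2,i=3
  bits 01100001100111100000111101111100 = 1637748604

1637748604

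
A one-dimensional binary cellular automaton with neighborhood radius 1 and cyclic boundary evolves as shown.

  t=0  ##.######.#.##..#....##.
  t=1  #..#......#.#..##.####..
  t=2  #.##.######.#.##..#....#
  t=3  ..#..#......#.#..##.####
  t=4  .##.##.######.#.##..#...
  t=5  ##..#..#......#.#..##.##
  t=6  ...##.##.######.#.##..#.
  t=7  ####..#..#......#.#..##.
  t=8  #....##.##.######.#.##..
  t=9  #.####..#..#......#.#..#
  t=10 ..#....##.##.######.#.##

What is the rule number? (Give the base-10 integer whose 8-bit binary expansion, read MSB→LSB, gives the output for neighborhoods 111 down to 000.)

15

  ### -> .   bit 7 = 0  t=0,i=4
  ##. -> .   bit 6 = 0  t=0,i=1
  #.# -> .   bit 5 = 0  t=0,i=2
  #.. -> .   bit 4 = 0  t=0,i=14
  .## -> #   bit 3 = 1  t=0,i=0
  .#. -> #   bit 2 = 1  t=0,i=10
  ..# -> #   bit 1 = 1  t=0,i=15
  ... -> #   bit 0 = 1  t=0,i=18
  bits 00001111 = 15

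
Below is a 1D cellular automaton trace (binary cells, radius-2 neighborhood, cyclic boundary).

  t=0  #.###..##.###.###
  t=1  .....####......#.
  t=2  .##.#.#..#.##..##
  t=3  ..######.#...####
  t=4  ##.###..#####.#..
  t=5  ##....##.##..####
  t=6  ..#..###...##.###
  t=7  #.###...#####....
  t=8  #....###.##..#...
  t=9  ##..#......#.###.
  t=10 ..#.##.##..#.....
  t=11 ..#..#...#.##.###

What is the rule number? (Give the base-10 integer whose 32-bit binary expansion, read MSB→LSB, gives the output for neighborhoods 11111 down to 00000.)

2268768121

  #####|#  b31=1 t=3,i=4
  ####.|.  b30=0 t=0,i=16
  ###.#|.  b29=0 t=0,i=0
  ###..|.  b28=0 t=0,i=4
  ##.##|.  b27=0 t=0,i=1
  ##.#.|#  b26=1 t=2,i=3
  ##..#|#  b25=1 t=0,i=5
  ##...|#  b24=1 t=1,i=9
  #.###|.  b23=0 t=0,i=2
  #.##.|.  b22=0 t=2,i=1
  #.#.#|#  b21=1 t=2,i=4
  #.#..|#  b20=1 t=2,i=6
  #..##|#  b19=1 t=0,i=6
  #..#.|.  b18=0 t=2,i=8
  #...#|#  b17=1 t=3,i=11
  #....|.  b16=0 t=1,i=0
  .####|#  b15=1 t=0,i=15
  .###.|.  b14=0 t=0,i=3
  .##.#|#  b13=1 t=0,i=8
  .##..|.  b12=0 t=2,i=12
  .#.##|.  b11=0 t=2,i=10
  .#.#.|#  b10=1 t=2,i=5
  .#..#|#  b9=1 t=2,i=7
  .#...|#  b8=1 t=1,i=16
  ..###|.  b7=0 t=1,i=5
  ..##.|#  b6=1 t=0,i=7
  ..#.#|#  b5=1 t=2,i=9
  ..#..|#  b4=1 t=1,i=15
  ...##|#  b3=1 t=1,i=4
  ...#.|.  b2=0 t=1,i=14
  ....#|.  b1=0 t=1,i=3
  .....|#  b0=1 t=1,i=1
  bits 10000111001110101010011101111001 = 2268768121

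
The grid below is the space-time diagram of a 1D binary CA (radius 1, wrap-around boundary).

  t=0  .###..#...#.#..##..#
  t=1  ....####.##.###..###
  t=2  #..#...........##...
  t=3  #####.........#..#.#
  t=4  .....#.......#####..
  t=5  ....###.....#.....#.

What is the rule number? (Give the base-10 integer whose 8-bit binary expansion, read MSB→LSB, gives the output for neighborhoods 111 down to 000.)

22

  nb ###: next=.  (t=0,i=2, bit7=0)
  nb ##.: next=.  (t=0,i=3, bit6=0)
  nb #.#: next=.  (t=0,i=0, bit5=0)
  nb #..: next=#  (t=0,i=4, bit4=1)
  nb .##: next=.  (t=0,i=1, bit3=0)
  nb .#.: next=#  (t=0,i=6, bit2=1)
  nb ..#: next=#  (t=0,i=5, bit1=1)
  nb ...: next=.  (t=0,i=8, bit0=0)
  bits 00010110 = 22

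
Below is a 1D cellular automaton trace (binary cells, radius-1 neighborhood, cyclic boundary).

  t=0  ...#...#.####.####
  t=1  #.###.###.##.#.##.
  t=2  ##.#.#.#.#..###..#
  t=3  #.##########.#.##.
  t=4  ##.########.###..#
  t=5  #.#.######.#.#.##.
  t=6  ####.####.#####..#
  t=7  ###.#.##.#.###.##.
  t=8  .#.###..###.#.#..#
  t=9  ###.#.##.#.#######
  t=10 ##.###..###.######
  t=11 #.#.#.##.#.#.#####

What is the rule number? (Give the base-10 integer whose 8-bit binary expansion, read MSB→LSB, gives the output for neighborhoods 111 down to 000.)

182

  nb ###: next=#  (t=0,i=10, bit7=1)
  nb ##.: next=.  (t=0,i=12, bit6=0)
  nb #.#: next=#  (t=0,i=8, bit5=1)
  nb #..: next=#  (t=0,i=0, bit4=1)
  nb .##: next=.  (t=0,i=9, bit3=0)
  nb .#.: next=#  (t=0,i=3, bit2=1)
  nb ..#: next=#  (t=0,i=2, bit1=1)
  nb ...: next=.  (t=0,i=1, bit0=0)
  bits 10110110 = 182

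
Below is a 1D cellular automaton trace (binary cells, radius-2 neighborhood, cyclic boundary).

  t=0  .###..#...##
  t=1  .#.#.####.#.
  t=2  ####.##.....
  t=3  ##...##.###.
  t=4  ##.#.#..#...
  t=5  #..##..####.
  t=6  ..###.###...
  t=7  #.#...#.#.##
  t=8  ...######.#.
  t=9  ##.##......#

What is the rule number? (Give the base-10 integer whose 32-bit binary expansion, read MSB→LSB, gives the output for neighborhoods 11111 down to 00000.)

  #####|.  b31=0 t=8,i=5
  ####.|.  b30=0 t=1,i=7
  ###.#|.  b29=0 t=1,i=8
  ###..|#  b28=1 t=0,i=3
  ##.##|.  b27=0 t=0,i=0
  ##.#.|.  b26=0 t=1,i=9
  ##..#|.  b25=0 t=0,i=4
  ##...|.  b24=0 t=2,i=7
  #.###|#  b23=1 t=0,i=1
  #.##.|#  b22=1 t=2,i=5
  #.#.#|#  b21=1 t=1,i=3
  #.#..|.  b20=0 t=1,i=10
  #..##|#  b19=1 t=5,i=2
  #..#.|#  b18=1 t=0,i=5
  #...#|#  b17=1 t=0,i=8
  #....|#  b16=1 t=2,i=8
  .####|#  b15=1 t=1,i=6
  .###.|.  b14=0 t=0,i=2
  .##.#|.  b13=0 t=0,i=11
  .##..|#  b12=1 t=2,i=6
  .#.##|.  b11=0 t=1,i=4
  .#.#.|#  b10=1 t=1,i=2
  .#..#|.  b9=0 t=1,i=11
  .#...|#  b8=1 t=0,i=7
  ..###|#  b7=1 t=2,i=0
  ..##.|#  b6=1 t=0,i=10
  ..#.#|#  b5=1 t=1,i=1
  ..#..|#  b4=1 t=0,i=6
  ...##|.  b3=0 t=0,i=9
  ...#.|#  b2=1 t=7,i=5
  ....#|#  b1=1 t=2,i=10
  .....|#  b0=1 t=2,i=9
  bits 00010000111011111001010111110111 = 284136951

284136951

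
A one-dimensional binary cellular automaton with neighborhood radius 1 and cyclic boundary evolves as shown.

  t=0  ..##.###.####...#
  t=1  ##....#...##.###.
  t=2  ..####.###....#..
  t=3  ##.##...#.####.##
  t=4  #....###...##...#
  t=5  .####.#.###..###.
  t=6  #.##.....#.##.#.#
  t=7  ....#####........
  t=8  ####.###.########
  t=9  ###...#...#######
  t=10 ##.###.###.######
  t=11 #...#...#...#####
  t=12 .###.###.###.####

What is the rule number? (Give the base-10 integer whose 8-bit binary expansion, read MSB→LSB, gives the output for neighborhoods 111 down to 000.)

147

  ### -> #   bit 7 = 1  t=0,i=6
  ##. -> .   bit 6 = 0  t=0,i=3
  #.# -> .   bit 5 = 0  t=0,i=4
  #.. -> #   bit 4 = 1  t=0,i=0
  .## -> .   bit 3 = 0  t=0,i=2
  .#. -> .   bit 2 = 0  t=0,i=16
  ..# -> #   bit 1 = 1  t=0,i=1
  ... -> #   bit 0 = 1  t=0,i=14
  bits 10010011 = 147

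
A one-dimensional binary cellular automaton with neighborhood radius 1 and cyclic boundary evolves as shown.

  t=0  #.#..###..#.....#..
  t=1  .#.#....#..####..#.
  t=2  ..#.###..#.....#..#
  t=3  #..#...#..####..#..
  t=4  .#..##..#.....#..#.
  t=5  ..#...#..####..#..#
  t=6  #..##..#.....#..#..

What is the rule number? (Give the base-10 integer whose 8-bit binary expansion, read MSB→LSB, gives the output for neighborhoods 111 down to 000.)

49

  ###|.  b7=0 t=0,i=6
  ##.|.  b6=0 t=0,i=7
  #.#|#  b5=1 t=0,i=1
  #..|#  b4=1 t=0,i=3
  .##|.  b3=0 t=0,i=5
  .#.|.  b2=0 t=0,i=0
  ..#|.  b1=0 t=0,i=4
  ...|#  b0=1 t=0,i=12
  bits 00110001 = 49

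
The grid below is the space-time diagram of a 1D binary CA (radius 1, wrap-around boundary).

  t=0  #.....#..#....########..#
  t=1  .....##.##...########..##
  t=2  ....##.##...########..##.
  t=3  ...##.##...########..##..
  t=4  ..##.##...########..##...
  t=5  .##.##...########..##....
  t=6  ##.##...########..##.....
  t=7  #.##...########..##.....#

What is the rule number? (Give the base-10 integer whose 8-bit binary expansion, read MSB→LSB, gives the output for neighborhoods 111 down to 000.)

  ###|#  b7=1 t=0,i=15
  ##.|.  b6=0 t=0,i=0
  #.#|#  b5=1 t=1,i=7
  #..|.  b4=0 t=0,i=1
  .##|#  b3=1 t=0,i=14
  .#.|#  b2=1 t=0,i=6
  ..#|#  b1=1 t=0,i=5
  ...|.  b0=0 t=0,i=2
  bits 10101110 = 174

174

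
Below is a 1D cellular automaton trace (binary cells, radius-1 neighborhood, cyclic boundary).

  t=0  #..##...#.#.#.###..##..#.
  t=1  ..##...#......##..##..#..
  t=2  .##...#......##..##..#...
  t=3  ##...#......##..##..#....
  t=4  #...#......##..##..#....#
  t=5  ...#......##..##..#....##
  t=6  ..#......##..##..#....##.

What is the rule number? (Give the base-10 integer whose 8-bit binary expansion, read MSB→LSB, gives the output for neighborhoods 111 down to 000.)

138

  [7] ### => #  t=0,i=15
  [6] ##. => .  t=0,i=4
  [5] #.# => .  t=0,i=9
  [4] #.. => .  t=0,i=1
  [3] .## => #  t=0,i=3
  [2] .#. => .  t=0,i=0
  [1] ..# => #  t=0,i=2
  [0] ... => .  t=0,i=6
  bits 10001010 = 138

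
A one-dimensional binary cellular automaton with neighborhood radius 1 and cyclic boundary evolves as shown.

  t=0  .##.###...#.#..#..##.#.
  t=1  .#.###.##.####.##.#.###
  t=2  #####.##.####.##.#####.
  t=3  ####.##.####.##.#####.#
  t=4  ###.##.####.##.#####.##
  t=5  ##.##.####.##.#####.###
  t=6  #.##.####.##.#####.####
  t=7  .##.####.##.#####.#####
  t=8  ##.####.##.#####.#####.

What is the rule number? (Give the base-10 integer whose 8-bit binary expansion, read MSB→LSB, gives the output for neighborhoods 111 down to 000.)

  [7] ### => #  t=0,i=5
  [6] ##. => .  t=0,i=2
  [5] #.# => #  t=0,i=3
  [4] #.. => #  t=0,i=7
  [3] .## => #  t=0,i=1
  [2] .#. => #  t=0,i=10
  [1] ..# => .  t=0,i=0
  [0] ... => #  t=0,i=8
  bits 10111101 = 189

189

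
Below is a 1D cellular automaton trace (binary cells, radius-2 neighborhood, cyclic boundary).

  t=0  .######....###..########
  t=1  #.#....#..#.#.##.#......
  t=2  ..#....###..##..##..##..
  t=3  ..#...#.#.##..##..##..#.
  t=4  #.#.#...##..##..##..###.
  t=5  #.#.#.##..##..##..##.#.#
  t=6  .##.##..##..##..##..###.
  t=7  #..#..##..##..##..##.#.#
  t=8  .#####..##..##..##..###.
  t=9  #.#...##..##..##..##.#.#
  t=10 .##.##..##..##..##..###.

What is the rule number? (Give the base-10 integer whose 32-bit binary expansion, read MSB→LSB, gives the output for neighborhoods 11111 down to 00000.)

  nb #####: next=.  (t=0,i=3, bit31=0)
  nb ####.: next=.  (t=0,i=5, bit30=0)
  nb ###.#: next=.  (t=0,i=23, bit29=0)
  nb ###..: next=.  (t=0,i=6, bit28=0)
  nb ##.##: next=#  (t=0,i=0, bit27=1)
  nb ##.#.: next=#  (t=1,i=16, bit26=1)
  nb ##..#: next=#  (t=0,i=14, bit25=1)
  nb ##...: next=#  (t=0,i=7, bit24=1)
  nb #.###: next=.  (t=0,i=1, bit23=0)
  nb #.##.: next=.  (t=1,i=14, bit22=0)
  nb #.#.#: next=#  (t=1,i=12, bit21=1)
  nb #.#..: next=#  (t=1,i=2, bit20=1)
  nb #..##: next=#  (t=0,i=15, bit19=1)
  nb #..#.: next=#  (t=1,i=9, bit18=1)
  nb #...#: next=#  (t=3,i=0, bit17=1)
  nb #....: next=.  (t=0,i=8, bit16=0)
  nb .####: next=#  (t=0,i=2, bit15=1)
  nb .###.: next=#  (t=0,i=12, bit14=1)
  nb .##.#: next=.  (t=1,i=15, bit13=0)
  nb .##..: next=.  (t=2,i=13, bit12=0)
  nb .#.##: next=#  (t=1,i=13, bit11=1)
  nb .#.#.: next=.  (t=1,i=1, bit10=0)
  nb .#..#: next=#  (t=1,i=8, bit9=1)
  nb .#...: next=.  (t=1,i=3, bit8=0)
  nb ..###: next=.  (t=0,i=11, bit7=0)
  nb ..##.: next=.  (t=2,i=12, bit6=0)
  nb ..#.#: next=.  (t=1,i=0, bit5=0)
  nb ..#..: next=#  (t=1,i=7, bit4=1)
  nb ...##: next=#  (t=0,i=10, bit3=1)
  nb ...#.: next=.  (t=1,i=6, bit2=0)
  nb ....#: next=.  (t=0,i=9, bit1=0)
  nb .....: next=#  (t=1,i=20, bit0=1)
  bits 00001111001111101100101000011001 = 255773209

255773209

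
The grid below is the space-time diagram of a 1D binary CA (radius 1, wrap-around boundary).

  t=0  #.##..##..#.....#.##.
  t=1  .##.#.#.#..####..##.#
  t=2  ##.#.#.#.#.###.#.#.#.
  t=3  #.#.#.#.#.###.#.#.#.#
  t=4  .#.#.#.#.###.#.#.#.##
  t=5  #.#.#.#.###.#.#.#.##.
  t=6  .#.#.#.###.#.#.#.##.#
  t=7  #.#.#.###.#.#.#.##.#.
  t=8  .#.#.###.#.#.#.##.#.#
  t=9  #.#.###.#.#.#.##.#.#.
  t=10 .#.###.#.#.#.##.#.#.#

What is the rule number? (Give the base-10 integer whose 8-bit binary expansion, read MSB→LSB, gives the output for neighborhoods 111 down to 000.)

  ###|#  b7=1 t=1,i=12
  ##.|.  b6=0 t=0,i=3
  #.#|#  b5=1 t=0,i=1
  #..|#  b4=1 t=0,i=4
  .##|#  b3=1 t=0,i=2
  .#.|.  b2=0 t=0,i=0
  ..#|.  b1=0 t=0,i=5
  ...|#  b0=1 t=0,i=12
  bits 10111001 = 185

185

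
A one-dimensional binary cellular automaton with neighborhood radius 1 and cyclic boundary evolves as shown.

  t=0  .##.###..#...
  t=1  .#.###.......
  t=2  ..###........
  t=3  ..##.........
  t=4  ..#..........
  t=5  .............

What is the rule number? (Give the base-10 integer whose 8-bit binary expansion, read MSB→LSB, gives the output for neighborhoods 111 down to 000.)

168

  [7] ### => #  t=0,i=5
  [6] ##. => .  t=0,i=2
  [5] #.# => #  t=0,i=3
  [4] #.. => .  t=0,i=7
  [3] .## => #  t=0,i=1
  [2] .#. => .  t=0,i=9
  [1] ..# => .  t=0,i=0
  [0] ... => .  t=0,i=11
  bits 10101000 = 168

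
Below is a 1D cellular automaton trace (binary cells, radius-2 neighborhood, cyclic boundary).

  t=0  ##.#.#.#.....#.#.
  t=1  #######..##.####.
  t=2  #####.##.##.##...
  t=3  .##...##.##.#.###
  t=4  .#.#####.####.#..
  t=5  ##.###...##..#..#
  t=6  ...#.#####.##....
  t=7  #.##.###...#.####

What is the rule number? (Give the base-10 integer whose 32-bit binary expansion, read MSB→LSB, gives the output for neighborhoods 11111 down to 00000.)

  ##### -> #   bit 31 = 1  t=1,i=2
  ####. -> .   bit 30 = 0  t=1,i=5
  ###.# -> .   bit 29 = 0  t=1,i=15
  ###.. -> #   bit 28 = 1  t=1,i=6
  ##.## -> .   bit 27 = 0  t=1,i=11
  ##.#. -> #   bit 26 = 1  t=0,i=2
  ##..# -> #   bit 25 = 1  t=1,i=7
  ##... -> #   bit 24 = 1  t=2,i=14
  #.### -> #   bit 23 = 1  t=1,i=0
  #.##. -> #   bit 22 = 1  t=0,i=0
  #.#.# -> #   bit 21 = 1  t=0,i=3
  #.#.. -> .   bit 20 = 0  t=0,i=7
  #..## -> .   bit 19 = 0  t=1,i=8
  #..#. -> #   bit 18 = 1  t=5,i=12
  #...# -> #   bit 17 = 1  t=2,i=15
  #.... -> #   bit 16 = 1  t=0,i=9
  .#### -> #   bit 15 = 1  t=1,i=1
  .###. -> .   bit 14 = 0  t=3,i=15
  .##.# -> #   bit 13 = 1  t=0,i=1
  .##.. -> .   bit 12 = 0  t=2,i=13
  .#.## -> .   bit 11 = 0  t=0,i=16
  .#.#. -> #   bit 10 = 1  t=0,i=4
  .#..# -> .   bit 9 = 0  t=5,i=14
  .#... -> .   bit 8 = 0  t=0,i=8
  ..### -> .   bit 7 = 0  t=2,i=0
  ..##. -> #   bit 6 = 1  t=1,i=9
  ..#.# -> #   bit 5 = 1  t=0,i=13
  ..#.. -> .   bit 4 = 0  t=5,i=13
  ...## -> #   bit 3 = 1  t=2,i=16
  ...#. -> #   bit 2 = 1  t=0,i=12
  ....# -> .   bit 1 = 0  t=0,i=11
  ..... -> #   bit 0 = 1  t=0,i=10
  bits 10010111111001111010010001101101 = 2548540525

2548540525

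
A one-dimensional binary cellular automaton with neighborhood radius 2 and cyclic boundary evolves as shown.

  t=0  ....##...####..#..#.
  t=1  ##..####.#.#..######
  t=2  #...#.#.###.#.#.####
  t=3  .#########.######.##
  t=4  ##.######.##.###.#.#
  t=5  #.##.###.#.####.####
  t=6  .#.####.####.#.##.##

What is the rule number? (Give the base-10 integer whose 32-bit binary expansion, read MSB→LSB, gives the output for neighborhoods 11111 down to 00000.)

  ##### -> #   bit 31 = 1  t=1,i=16
  ####. -> #   bit 30 = 1  t=0,i=11
  ###.# -> .   bit 29 = 0  t=1,i=7
  ###.. -> .   bit 28 = 0  t=0,i=12
  ##.## -> #   bit 27 = 1  t=3,i=0
  ##.#. -> #   bit 26 = 1  t=1,i=8
  ##..# -> .   bit 25 = 0  t=0,i=13
  ##... -> #   bit 24 = 1  t=0,i=6
  #.### -> #   bit 23 = 1  t=2,i=8
  #.##. -> .   bit 22 = 0  t=3,i=18
  #.#.# -> #   bit 21 = 1  t=1,i=9
  #.#.. -> .   bit 20 = 0  t=1,i=11
  #..## -> .   bit 19 = 0  t=1,i=3
  #..#. -> #   bit 18 = 1  t=0,i=14
  #...# -> #   bit 17 = 1  t=0,i=7
  #.... -> #   bit 16 = 1  t=0,i=0
  .#### -> .   bit 15 = 0  t=0,i=10
  .###. -> #   bit 14 = 1  t=2,i=9
  .##.# -> #   bit 13 = 1  t=3,i=19
  .##.. -> #   bit 12 = 1  t=0,i=5
  .#.## -> #   bit 11 = 1  t=2,i=7
  .#.#. -> #   bit 10 = 1  t=1,i=10
  .#..# -> #   bit 9 = 1  t=0,i=16
  .#... -> #   bit 8 = 1  t=0,i=19
  ..### -> #   bit 7 = 1  t=0,i=9
  ..##. -> #   bit 6 = 1  t=0,i=4
  ..#.# -> #   bit 5 = 1  t=2,i=4
  ..#.. -> #   bit 4 = 1  t=0,i=15
  ...## -> .   bit 3 = 0  t=0,i=3
  ...#. -> #   bit 2 = 1  t=2,i=3
  ....# -> .   bit 1 = 0  t=0,i=2
  ..... -> #   bit 0 = 1  t=0,i=1
  bits 11001101101001110111111111110101 = 3450306549

3450306549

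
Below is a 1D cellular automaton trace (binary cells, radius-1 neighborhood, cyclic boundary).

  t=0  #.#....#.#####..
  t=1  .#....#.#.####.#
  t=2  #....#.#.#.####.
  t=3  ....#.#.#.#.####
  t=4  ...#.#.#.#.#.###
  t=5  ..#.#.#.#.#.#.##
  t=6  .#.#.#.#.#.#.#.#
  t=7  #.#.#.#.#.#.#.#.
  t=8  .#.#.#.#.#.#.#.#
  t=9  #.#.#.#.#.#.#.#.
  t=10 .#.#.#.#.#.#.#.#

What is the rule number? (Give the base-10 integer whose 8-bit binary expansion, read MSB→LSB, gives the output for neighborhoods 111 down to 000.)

  nb ###: next=#  (t=0,i=10, bit7=1)
  nb ##.: next=#  (t=0,i=13, bit6=1)
  nb #.#: next=#  (t=0,i=1, bit5=1)
  nb #..: next=.  (t=0,i=3, bit4=0)
  nb .##: next=.  (t=0,i=9, bit3=0)
  nb .#.: next=.  (t=0,i=0, bit2=0)
  nb ..#: next=#  (t=0,i=6, bit1=1)
  nb ...: next=.  (t=0,i=4, bit0=0)
  bits 11100010 = 226

226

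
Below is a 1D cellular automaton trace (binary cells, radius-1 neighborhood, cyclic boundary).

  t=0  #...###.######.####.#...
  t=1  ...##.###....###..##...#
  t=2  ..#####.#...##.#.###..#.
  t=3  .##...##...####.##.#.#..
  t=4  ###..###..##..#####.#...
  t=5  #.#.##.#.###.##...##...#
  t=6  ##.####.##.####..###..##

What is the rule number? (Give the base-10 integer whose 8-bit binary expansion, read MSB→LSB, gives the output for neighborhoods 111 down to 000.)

106

  nb ###: next=.  (t=0,i=5, bit7=0)
  nb ##.: next=#  (t=0,i=6, bit6=1)
  nb #.#: next=#  (t=0,i=7, bit5=1)
  nb #..: next=.  (t=0,i=1, bit4=0)
  nb .##: next=#  (t=0,i=4, bit3=1)
  nb .#.: next=.  (t=0,i=0, bit2=0)
  nb ..#: next=#  (t=0,i=3, bit1=1)
  nb ...: next=.  (t=0,i=2, bit0=0)
  bits 01101010 = 106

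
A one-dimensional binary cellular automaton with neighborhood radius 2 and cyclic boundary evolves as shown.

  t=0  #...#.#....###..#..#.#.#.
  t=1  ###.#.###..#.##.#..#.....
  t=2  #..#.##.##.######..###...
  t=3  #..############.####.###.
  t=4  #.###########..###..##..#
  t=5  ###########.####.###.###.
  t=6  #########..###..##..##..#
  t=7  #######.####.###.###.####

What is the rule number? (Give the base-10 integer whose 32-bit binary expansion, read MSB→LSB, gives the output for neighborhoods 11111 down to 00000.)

2681977264

  ##### -> #   bit 31 = 1  t=2,i=13
  ####. -> .   bit 30 = 0  t=2,i=15
  ###.# -> .   bit 29 = 0  t=1,i=2
  ###.. -> #   bit 28 = 1  t=0,i=13
  ##.## -> #   bit 27 = 1  t=2,i=7
  ##.#. -> #   bit 26 = 1  t=1,i=3
  ##..# -> #   bit 25 = 1  t=0,i=14
  ##... -> #   bit 24 = 1  t=2,i=22
  #.### -> #   bit 23 = 1  t=1,i=6
  #.##. -> #   bit 22 = 1  t=1,i=13
  #.#.# -> .   bit 21 = 0  t=0,i=21
  #.#.. -> #   bit 20 = 1  t=0,i=0
  #..## -> #   bit 19 = 1  t=2,i=18
  #..#. -> .   bit 18 = 0  t=0,i=15
  #...# -> #   bit 17 = 1  t=0,i=2
  #.... -> #   bit 16 = 1  t=0,i=8
  .#### -> #   bit 15 = 1  t=2,i=12
  .###. -> .   bit 14 = 0  t=0,i=12
  .##.# -> #   bit 13 = 1  t=1,i=14
  .##.. -> #   bit 12 = 1  t=4,i=21
  .#.## -> #   bit 11 = 1  t=1,i=5
  .#.#. -> .   bit 10 = 0  t=0,i=5
  .#..# -> .   bit 9 = 0  t=0,i=17
  .#... -> #   bit 8 = 1  t=0,i=1
  ..### -> #   bit 7 = 1  t=0,i=11
  ..##. -> .   bit 6 = 0  t=4,i=20
  ..#.# -> #   bit 5 = 1  t=0,i=4
  ..#.. -> #   bit 4 = 1  t=0,i=16
  ...## -> .   bit 3 = 0  t=0,i=10
  ...#. -> .   bit 2 = 0  t=0,i=3
  ....# -> .   bit 1 = 0  t=0,i=9
  ..... -> .   bit 0 = 0  t=1,i=22
  bits 10011111110110111011100110110000 = 2681977264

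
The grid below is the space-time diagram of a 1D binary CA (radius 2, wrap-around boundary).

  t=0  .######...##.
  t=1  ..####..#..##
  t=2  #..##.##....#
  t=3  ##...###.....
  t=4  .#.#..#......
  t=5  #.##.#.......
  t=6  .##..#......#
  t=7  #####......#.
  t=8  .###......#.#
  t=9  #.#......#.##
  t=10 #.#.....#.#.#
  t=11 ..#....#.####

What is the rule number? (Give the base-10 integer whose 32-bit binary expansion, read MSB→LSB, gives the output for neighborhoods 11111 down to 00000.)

3933658116

  nb #####: next=#  (t=0,i=3, bit31=1)
  nb ####.: next=#  (t=0,i=5, bit30=1)
  nb ###.#: next=#  (t=9,i=0, bit29=1)
  nb ###..: next=.  (t=0,i=6, bit28=0)
  nb ##.##: next=#  (t=2,i=5, bit27=1)
  nb ##.#.: next=.  (t=5,i=4, bit26=0)
  nb ##..#: next=#  (t=0,i=12, bit25=1)
  nb ##...: next=.  (t=0,i=7, bit24=0)
  nb #.###: next=.  (t=7,i=0, bit23=0)
  nb #.##.: next=#  (t=2,i=6, bit22=1)
  nb #.#.#: next=#  (t=8,i=12, bit21=1)
  nb #.#..: next=#  (t=4,i=3, bit20=1)
  nb #..##: next=.  (t=0,i=0, bit19=0)
  nb #..#.: next=#  (t=1,i=7, bit18=1)
  nb #...#: next=#  (t=0,i=8, bit17=1)
  nb #....: next=.  (t=2,i=9, bit16=0)
  nb .####: next=#  (t=0,i=2, bit15=1)
  nb .###.: next=#  (t=3,i=6, bit14=1)
  nb .##.#: next=.  (t=2,i=4, bit13=0)
  nb .##..: next=#  (t=0,i=11, bit12=1)
  nb .#.##: next=#  (t=5,i=1, bit11=1)
  nb .#.#.: next=#  (t=4,i=2, bit10=1)
  nb .#..#: next=.  (t=1,i=9, bit9=0)
  nb .#...: next=.  (t=4,i=7, bit8=0)
  nb ..###: next=.  (t=0,i=1, bit7=0)
  nb ..##.: next=.  (t=0,i=10, bit6=0)
  nb ..#.#: next=.  (t=4,i=1, bit5=0)
  nb ..#..: next=.  (t=1,i=8, bit4=0)
  nb ...##: next=.  (t=0,i=9, bit3=0)
  nb ...#.: next=#  (t=4,i=0, bit2=1)
  nb ....#: next=.  (t=2,i=10, bit1=0)
  nb .....: next=.  (t=3,i=10, bit0=0)
  bits 11101010011101101101110000000100 = 3933658116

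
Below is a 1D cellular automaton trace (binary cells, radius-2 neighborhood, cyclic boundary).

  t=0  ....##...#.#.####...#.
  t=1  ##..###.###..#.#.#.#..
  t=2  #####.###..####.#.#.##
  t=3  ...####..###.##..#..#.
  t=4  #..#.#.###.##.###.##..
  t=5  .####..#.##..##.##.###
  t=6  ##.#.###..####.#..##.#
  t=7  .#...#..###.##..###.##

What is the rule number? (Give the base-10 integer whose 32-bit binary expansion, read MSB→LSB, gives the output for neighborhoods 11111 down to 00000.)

1804408549

  nb #####: next=.  (t=2,i=0, bit31=0)
  nb ####.: next=#  (t=0,i=15, bit30=1)
  nb ###.#: next=#  (t=1,i=6, bit29=1)
  nb ###..: next=.  (t=0,i=16, bit28=0)
  nb ##.##: next=#  (t=1,i=7, bit27=1)
  nb ##.#.: next=.  (t=2,i=15, bit26=0)
  nb ##..#: next=#  (t=1,i=2, bit25=1)
  nb ##...: next=#  (t=0,i=6, bit24=1)
  nb #.###: next=#  (t=0,i=13, bit23=1)
  nb #.##.: next=.  (t=3,i=13, bit22=0)
  nb #.#.#: next=.  (t=0,i=11, bit21=0)
  nb #.#..: next=.  (t=1,i=19, bit20=0)
  nb #..##: next=#  (t=1,i=3, bit19=1)
  nb #..#.: next=#  (t=1,i=12, bit18=1)
  nb #...#: next=.  (t=0,i=7, bit17=0)
  nb #....: next=#  (t=0,i=0, bit16=1)
  nb .####: next=.  (t=0,i=14, bit15=0)
  nb .###.: next=.  (t=1,i=5, bit14=0)
  nb .##.#: next=.  (t=4,i=12, bit13=0)
  nb .##..: next=#  (t=0,i=5, bit12=1)
  nb .#.##: next=.  (t=0,i=12, bit11=0)
  nb .#.#.: next=#  (t=0,i=10, bit10=1)
  nb .#..#: next=#  (t=1,i=20, bit9=1)
  nb .#...: next=.  (t=0,i=21, bit8=0)
  nb ..###: next=#  (t=1,i=4, bit7=1)
  nb ..##.: next=#  (t=0,i=4, bit6=1)
  nb ..#.#: next=#  (t=0,i=9, bit5=1)
  nb ..#..: next=.  (t=0,i=20, bit4=0)
  nb ...##: next=.  (t=0,i=3, bit3=0)
  nb ...#.: next=#  (t=0,i=8, bit2=1)
  nb ....#: next=.  (t=0,i=2, bit1=0)
  nb .....: next=#  (t=0,i=1, bit0=1)
  bits 01101011100011010001011011100101 = 1804408549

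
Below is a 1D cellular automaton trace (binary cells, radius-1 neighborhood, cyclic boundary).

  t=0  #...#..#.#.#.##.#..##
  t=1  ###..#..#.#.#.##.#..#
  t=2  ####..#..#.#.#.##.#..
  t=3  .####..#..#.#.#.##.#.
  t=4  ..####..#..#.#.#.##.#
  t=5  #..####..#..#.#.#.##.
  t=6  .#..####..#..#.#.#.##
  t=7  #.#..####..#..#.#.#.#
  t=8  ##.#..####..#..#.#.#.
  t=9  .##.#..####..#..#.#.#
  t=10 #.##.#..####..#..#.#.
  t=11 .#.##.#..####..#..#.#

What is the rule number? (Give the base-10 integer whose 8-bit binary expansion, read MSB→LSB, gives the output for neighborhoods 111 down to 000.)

241

  nb ###: next=#  (t=0,i=20, bit7=1)
  nb ##.: next=#  (t=0,i=0, bit6=1)
  nb #.#: next=#  (t=0,i=8, bit5=1)
  nb #..: next=#  (t=0,i=1, bit4=1)
  nb .##: next=.  (t=0,i=13, bit3=0)
  nb .#.: next=.  (t=0,i=4, bit2=0)
  nb ..#: next=.  (t=0,i=3, bit1=0)
  nb ...: next=#  (t=0,i=2, bit0=1)
  bits 11110001 = 241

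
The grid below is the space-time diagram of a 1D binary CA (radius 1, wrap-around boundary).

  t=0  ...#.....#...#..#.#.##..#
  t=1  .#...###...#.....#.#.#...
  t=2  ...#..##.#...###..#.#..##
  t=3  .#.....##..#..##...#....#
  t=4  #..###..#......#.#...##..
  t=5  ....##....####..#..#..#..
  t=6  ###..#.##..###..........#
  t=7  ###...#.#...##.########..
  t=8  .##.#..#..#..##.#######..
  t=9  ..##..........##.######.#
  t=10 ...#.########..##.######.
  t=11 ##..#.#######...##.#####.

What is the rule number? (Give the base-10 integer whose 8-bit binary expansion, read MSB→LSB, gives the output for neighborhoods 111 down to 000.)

  nb ###: next=#  (t=1,i=6, bit7=1)
  nb ##.: next=#  (t=0,i=21, bit6=1)
  nb #.#: next=#  (t=0,i=17, bit5=1)
  nb #..: next=.  (t=0,i=0, bit4=0)
  nb .##: next=.  (t=0,i=20, bit3=0)
  nb .#.: next=.  (t=0,i=3, bit2=0)
  nb ..#: next=.  (t=0,i=2, bit1=0)
  nb ...: next=#  (t=0,i=1, bit0=1)
  bits 11100001 = 225

225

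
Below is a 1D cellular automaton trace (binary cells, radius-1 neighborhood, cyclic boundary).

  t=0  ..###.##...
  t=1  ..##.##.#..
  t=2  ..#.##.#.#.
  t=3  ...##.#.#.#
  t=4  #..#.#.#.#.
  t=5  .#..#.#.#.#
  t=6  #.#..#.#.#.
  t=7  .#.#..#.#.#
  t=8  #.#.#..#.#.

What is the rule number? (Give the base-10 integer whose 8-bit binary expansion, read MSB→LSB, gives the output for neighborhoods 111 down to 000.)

184

  [7] ### => #  t=0,i=3
  [6] ##. => .  t=0,i=4
  [5] #.# => #  t=0,i=5
  [4] #.. => #  t=0,i=8
  [3] .## => #  t=0,i=2
  [2] .#. => .  t=1,i=8
  [1] ..# => .  t=0,i=1
  [0] ... => .  t=0,i=0
  bits 10111000 = 184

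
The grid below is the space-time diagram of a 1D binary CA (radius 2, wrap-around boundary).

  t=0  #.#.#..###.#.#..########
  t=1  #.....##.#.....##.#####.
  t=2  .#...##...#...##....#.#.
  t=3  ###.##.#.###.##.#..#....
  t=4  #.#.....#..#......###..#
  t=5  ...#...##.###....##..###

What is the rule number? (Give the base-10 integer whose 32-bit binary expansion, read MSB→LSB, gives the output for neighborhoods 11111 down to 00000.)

  [31] ##### => #  t=0,i=18
  [30] ####. => .  t=0,i=23
  [29] ###.# => #  t=0,i=0
  [28] ###.. => .  t=4,i=20
  [27] ##.## => .  t=1,i=17
  [26] ##.#. => .  t=0,i=1
  [25] ##..# => #  t=4,i=21
  [24] ##... => #  t=2,i=7
  [23] #.### => .  t=1,i=18
  [22] #.##. => .  t=3,i=4
  [21] #.#.# => .  t=0,i=2
  [20] #.#.. => .  t=0,i=4
  [19] #..## => #  t=0,i=6
  [18] #..#. => #  t=2,i=0
  [17] #...# => .  t=2,i=3
  [16] #.... => .  t=1,i=2
  [15] .#### => .  t=0,i=17
  [14] .###. => .  t=0,i=8
  [13] .##.# => .  t=1,i=7
  [12] .##.. => .  t=2,i=6
  [11] .#.## => #  t=3,i=8
  [10] .#.#. => .  t=0,i=3
  [9] .#..# => .  t=0,i=5
  [8] .#... => #  t=1,i=1
  [7] ..### => #  t=0,i=7
  [6] ..##. => #  t=1,i=6
  [5] ..#.# => .  t=2,i=20
  [4] ..#.. => #  t=2,i=1
  [3] ...## => #  t=1,i=5
  [2] ...#. => #  t=2,i=9
  [1] ....# => .  t=1,i=4
  [0] ..... => .  t=1,i=3
  bits 10100011000011000000100111011100 = 2735475164

2735475164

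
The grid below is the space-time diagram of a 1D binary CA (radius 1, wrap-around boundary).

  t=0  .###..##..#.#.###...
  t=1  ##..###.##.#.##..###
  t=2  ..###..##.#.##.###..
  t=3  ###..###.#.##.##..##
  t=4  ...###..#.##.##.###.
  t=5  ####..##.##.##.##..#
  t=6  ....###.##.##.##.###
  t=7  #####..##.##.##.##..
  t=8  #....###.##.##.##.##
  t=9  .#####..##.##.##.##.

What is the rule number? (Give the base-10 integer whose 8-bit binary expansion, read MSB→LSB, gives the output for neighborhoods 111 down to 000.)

59

  ### -> .   bit 7 = 0  t=0,i=2
  ##. -> .   bit 6 = 0  t=0,i=3
  #.# -> #   bit 5 = 1  t=0,i=11
  #.. -> #   bit 4 = 1  t=0,i=4
  .## -> #   bit 3 = 1  t=0,i=1
  .#. -> .   bit 2 = 0  t=0,i=10
  ..# -> #   bit 1 = 1  t=0,i=0
  ... -> #   bit 0 = 1  t=0,i=18
  bits 00111011 = 59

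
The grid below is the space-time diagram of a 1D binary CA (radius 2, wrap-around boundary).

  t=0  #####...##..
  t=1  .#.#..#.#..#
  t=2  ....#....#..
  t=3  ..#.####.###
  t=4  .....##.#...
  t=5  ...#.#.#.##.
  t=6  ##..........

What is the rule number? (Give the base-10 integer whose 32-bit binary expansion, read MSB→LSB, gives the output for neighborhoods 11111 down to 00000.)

1275822930

  #####|.  b31=0 t=0,i=2
  ####.|#  b30=1 t=0,i=3
  ###.#|.  b29=0 t=3,i=7
  ###..|.  b28=0 t=0,i=4
  ##.##|#  b27=1 t=3,i=8
  ##.#.|#  b26=1 t=4,i=7
  ##..#|.  b25=0 t=0,i=10
  ##...|.  b24=0 t=0,i=5
  #.###|.  b23=0 t=3,i=4
  #.##.|.  b22=0 t=5,i=9
  #.#.#|.  b21=0 t=1,i=1
  #.#..|.  b20=0 t=1,i=3
  #..##|#  b19=1 t=0,i=11
  #..#.|.  b18=0 t=1,i=5
  #...#|#  b17=1 t=0,i=6
  #....|#  b16=1 t=2,i=6
  .####|#  b15=1 t=0,i=1
  .###.|.  b14=0 t=3,i=10
  .##.#|.  b13=0 t=4,i=6
  .##..|.  b12=0 t=0,i=9
  .#.##|.  b11=0 t=3,i=3
  .#.#.|.  b10=0 t=1,i=0
  .#..#|#  b9=1 t=1,i=4
  .#...|#  b8=1 t=2,i=5
  ..###|.  b7=0 t=0,i=0
  ..##.|#  b6=1 t=0,i=8
  ..#.#|.  b5=0 t=1,i=6
  ..#..|#  b4=1 t=2,i=4
  ...##|.  b3=0 t=0,i=7
  ...#.|.  b2=0 t=2,i=3
  ....#|#  b1=1 t=2,i=2
  .....|.  b0=0 t=2,i=0
  bits 01001100000010111000001101010010 = 1275822930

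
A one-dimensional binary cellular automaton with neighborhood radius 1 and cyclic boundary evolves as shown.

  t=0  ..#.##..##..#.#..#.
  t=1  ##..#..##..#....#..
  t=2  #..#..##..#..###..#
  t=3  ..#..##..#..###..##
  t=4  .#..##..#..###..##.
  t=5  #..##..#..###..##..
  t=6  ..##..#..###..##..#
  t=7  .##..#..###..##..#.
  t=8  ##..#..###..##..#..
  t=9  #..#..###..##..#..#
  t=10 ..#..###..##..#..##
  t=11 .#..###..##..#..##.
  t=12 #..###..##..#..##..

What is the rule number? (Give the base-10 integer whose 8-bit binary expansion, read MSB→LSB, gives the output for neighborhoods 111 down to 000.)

139

  [7] ### => #  t=2,i=14
  [6] ##. => .  t=0,i=5
  [5] #.# => .  t=0,i=3
  [4] #.. => .  t=0,i=6
  [3] .## => #  t=0,i=4
  [2] .#. => .  t=0,i=2
  [1] ..# => #  t=0,i=1
  [0] ... => #  t=0,i=0
  bits 10001011 = 139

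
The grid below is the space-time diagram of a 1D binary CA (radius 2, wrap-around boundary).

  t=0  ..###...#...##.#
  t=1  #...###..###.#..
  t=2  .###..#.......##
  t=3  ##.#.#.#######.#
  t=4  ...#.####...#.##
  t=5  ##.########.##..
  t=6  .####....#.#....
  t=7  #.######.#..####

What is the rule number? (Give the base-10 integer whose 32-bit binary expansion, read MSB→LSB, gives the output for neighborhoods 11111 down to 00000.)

  #####|.  b31=0 t=3,i=9
  ####.|#  b30=1 t=3,i=12
  ###.#|.  b29=0 t=1,i=11
  ###..|#  b28=1 t=0,i=4
  ##.##|#  b27=1 t=2,i=0
  ##.#.|.  b26=0 t=0,i=14
  ##..#|.  b25=0 t=1,i=7
  ##...|#  b24=1 t=0,i=5
  #.###|#  b23=1 t=2,i=1
  #.##.|.  b22=0 t=4,i=14
  #.#.#|#  b21=1 t=3,i=3
  #.#..|.  b20=0 t=0,i=15
  #..##|.  b19=0 t=0,i=1
  #..#.|#  b18=1 t=1,i=15
  #...#|#  b17=1 t=0,i=6
  #....|#  b16=1 t=2,i=8
  .####|#  b15=1 t=3,i=8
  .###.|.  b14=0 t=0,i=3
  .##.#|#  b13=1 t=0,i=13
  .##..|.  b12=0 t=4,i=15
  .#.##|#  b11=1 t=3,i=6
  .#.#.|.  b10=0 t=3,i=4
  .#..#|#  b9=1 t=0,i=0
  .#...|#  b8=1 t=0,i=9
  ..###|.  b7=0 t=0,i=2
  ..##.|.  b6=0 t=0,i=12
  ..#.#|#  b5=1 t=4,i=3
  ..#..|.  b4=0 t=0,i=8
  ...##|#  b3=1 t=0,i=11
  ...#.|.  b2=0 t=0,i=7
  ....#|#  b1=1 t=2,i=12
  .....|#  b0=1 t=2,i=9
  bits 01011001101001111010101100101011 = 1504160555

1504160555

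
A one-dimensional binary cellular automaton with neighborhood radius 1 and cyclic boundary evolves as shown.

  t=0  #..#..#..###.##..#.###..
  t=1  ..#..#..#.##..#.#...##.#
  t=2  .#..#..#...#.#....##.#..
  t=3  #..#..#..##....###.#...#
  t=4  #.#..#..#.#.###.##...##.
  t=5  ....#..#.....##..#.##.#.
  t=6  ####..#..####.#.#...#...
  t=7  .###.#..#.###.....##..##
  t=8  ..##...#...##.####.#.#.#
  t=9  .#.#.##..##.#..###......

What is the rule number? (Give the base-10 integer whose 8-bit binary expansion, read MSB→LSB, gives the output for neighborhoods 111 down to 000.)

195

  [7] ### => #  t=0,i=10
  [6] ##. => #  t=0,i=11
  [5] #.# => .  t=0,i=12
  [4] #.. => .  t=0,i=1
  [3] .## => .  t=0,i=9
  [2] .#. => .  t=0,i=0
  [1] ..# => #  t=0,i=2
  [0] ... => #  t=1,i=18
  bits 11000011 = 195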